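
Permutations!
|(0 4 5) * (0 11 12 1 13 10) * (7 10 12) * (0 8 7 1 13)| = |(0 4 5 11 1)(7 10 8)(12 13)| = 30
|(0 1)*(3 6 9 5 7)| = |(0 1)(3 6 9 5 7)| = 10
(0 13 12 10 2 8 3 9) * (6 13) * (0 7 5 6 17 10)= (0 17 10 2 8 3 9 7 5 6 13 12)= [17, 1, 8, 9, 4, 6, 13, 5, 3, 7, 2, 11, 0, 12, 14, 15, 16, 10]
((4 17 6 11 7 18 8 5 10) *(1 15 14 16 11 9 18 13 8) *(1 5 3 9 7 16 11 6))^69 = ((1 15 14 11 16 6 7 13 8 3 9 18 5 10 4 17))^69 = (1 6 9 17 16 3 4 11 8 10 14 13 5 15 7 18)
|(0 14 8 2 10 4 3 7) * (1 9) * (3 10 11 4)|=18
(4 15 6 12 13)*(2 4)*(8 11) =(2 4 15 6 12 13)(8 11) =[0, 1, 4, 3, 15, 5, 12, 7, 11, 9, 10, 8, 13, 2, 14, 6]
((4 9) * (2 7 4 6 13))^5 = (2 13 6 9 4 7)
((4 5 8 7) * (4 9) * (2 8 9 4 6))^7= ((2 8 7 4 5 9 6))^7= (9)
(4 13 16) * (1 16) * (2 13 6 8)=(1 16 4 6 8 2 13)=[0, 16, 13, 3, 6, 5, 8, 7, 2, 9, 10, 11, 12, 1, 14, 15, 4]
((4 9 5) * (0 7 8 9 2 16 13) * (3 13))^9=(0 13 3 16 2 4 5 9 8 7)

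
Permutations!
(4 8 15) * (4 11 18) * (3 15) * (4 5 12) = (3 15 11 18 5 12 4 8) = [0, 1, 2, 15, 8, 12, 6, 7, 3, 9, 10, 18, 4, 13, 14, 11, 16, 17, 5]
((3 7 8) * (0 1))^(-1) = ((0 1)(3 7 8))^(-1) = (0 1)(3 8 7)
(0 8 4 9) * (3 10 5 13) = [8, 1, 2, 10, 9, 13, 6, 7, 4, 0, 5, 11, 12, 3] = (0 8 4 9)(3 10 5 13)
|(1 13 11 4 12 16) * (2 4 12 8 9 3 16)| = |(1 13 11 12 2 4 8 9 3 16)| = 10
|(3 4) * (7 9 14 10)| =4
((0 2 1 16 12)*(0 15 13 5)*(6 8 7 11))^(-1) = (0 5 13 15 12 16 1 2)(6 11 7 8)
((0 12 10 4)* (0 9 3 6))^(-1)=((0 12 10 4 9 3 6))^(-1)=(0 6 3 9 4 10 12)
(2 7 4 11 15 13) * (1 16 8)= (1 16 8)(2 7 4 11 15 13)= [0, 16, 7, 3, 11, 5, 6, 4, 1, 9, 10, 15, 12, 2, 14, 13, 8]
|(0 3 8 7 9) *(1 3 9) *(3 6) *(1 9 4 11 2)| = 10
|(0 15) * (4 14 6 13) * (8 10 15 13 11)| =9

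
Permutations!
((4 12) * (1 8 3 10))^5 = (1 8 3 10)(4 12)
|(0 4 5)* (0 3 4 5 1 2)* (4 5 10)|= |(0 10 4 1 2)(3 5)|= 10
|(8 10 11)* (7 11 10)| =|(7 11 8)| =3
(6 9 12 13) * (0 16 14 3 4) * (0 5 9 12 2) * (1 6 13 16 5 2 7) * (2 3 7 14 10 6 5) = (0 2)(1 5 9 14 7)(3 4)(6 12 16 10) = [2, 5, 0, 4, 3, 9, 12, 1, 8, 14, 6, 11, 16, 13, 7, 15, 10]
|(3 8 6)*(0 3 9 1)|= |(0 3 8 6 9 1)|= 6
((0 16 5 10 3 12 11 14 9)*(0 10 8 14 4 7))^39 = ((0 16 5 8 14 9 10 3 12 11 4 7))^39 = (0 8 10 11)(3 4 16 14)(5 9 12 7)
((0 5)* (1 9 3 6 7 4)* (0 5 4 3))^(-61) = (0 9 1 4)(3 7 6)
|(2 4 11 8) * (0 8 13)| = |(0 8 2 4 11 13)| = 6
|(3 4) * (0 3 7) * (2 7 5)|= |(0 3 4 5 2 7)|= 6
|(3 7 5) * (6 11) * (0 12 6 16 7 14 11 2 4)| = |(0 12 6 2 4)(3 14 11 16 7 5)| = 30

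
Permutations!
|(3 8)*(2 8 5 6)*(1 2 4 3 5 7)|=|(1 2 8 5 6 4 3 7)|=8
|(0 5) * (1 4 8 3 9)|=10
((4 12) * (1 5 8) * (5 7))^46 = (12)(1 5)(7 8)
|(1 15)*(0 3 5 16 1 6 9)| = 8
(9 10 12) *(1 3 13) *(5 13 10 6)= (1 3 10 12 9 6 5 13)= [0, 3, 2, 10, 4, 13, 5, 7, 8, 6, 12, 11, 9, 1]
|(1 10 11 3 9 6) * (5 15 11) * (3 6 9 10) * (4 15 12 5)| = 14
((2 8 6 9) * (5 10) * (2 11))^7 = (2 6 11 8 9)(5 10)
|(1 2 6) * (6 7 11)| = 5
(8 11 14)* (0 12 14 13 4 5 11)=(0 12 14 8)(4 5 11 13)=[12, 1, 2, 3, 5, 11, 6, 7, 0, 9, 10, 13, 14, 4, 8]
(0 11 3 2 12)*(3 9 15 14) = (0 11 9 15 14 3 2 12) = [11, 1, 12, 2, 4, 5, 6, 7, 8, 15, 10, 9, 0, 13, 3, 14]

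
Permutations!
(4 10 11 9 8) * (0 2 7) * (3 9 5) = (0 2 7)(3 9 8 4 10 11 5) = [2, 1, 7, 9, 10, 3, 6, 0, 4, 8, 11, 5]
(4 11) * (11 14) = (4 14 11) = [0, 1, 2, 3, 14, 5, 6, 7, 8, 9, 10, 4, 12, 13, 11]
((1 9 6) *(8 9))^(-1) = (1 6 9 8) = ((1 8 9 6))^(-1)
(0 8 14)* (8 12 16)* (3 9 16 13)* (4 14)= (0 12 13 3 9 16 8 4 14)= [12, 1, 2, 9, 14, 5, 6, 7, 4, 16, 10, 11, 13, 3, 0, 15, 8]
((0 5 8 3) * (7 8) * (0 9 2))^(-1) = ((0 5 7 8 3 9 2))^(-1) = (0 2 9 3 8 7 5)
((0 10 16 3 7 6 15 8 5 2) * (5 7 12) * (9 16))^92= ((0 10 9 16 3 12 5 2)(6 15 8 7))^92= (0 3)(2 16)(5 9)(10 12)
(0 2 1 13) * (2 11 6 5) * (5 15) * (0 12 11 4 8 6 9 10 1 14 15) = [4, 13, 14, 3, 8, 2, 0, 7, 6, 10, 1, 9, 11, 12, 15, 5] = (0 4 8 6)(1 13 12 11 9 10)(2 14 15 5)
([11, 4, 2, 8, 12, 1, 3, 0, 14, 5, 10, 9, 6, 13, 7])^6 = [12, 14, 2, 9, 7, 8, 11, 4, 5, 3, 10, 6, 0, 13, 1]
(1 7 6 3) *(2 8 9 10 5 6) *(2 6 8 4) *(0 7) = (0 7 6 3 1)(2 4)(5 8 9 10) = [7, 0, 4, 1, 2, 8, 3, 6, 9, 10, 5]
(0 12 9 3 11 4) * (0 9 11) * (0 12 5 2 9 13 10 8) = (0 5 2 9 3 12 11 4 13 10 8) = [5, 1, 9, 12, 13, 2, 6, 7, 0, 3, 8, 4, 11, 10]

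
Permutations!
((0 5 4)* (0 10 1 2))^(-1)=(0 2 1 10 4 5)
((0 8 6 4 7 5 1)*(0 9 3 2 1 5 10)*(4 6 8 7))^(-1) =(0 10 7)(1 2 3 9)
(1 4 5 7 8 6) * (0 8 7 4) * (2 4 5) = (0 8 6 1)(2 4) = [8, 0, 4, 3, 2, 5, 1, 7, 6]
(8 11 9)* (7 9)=(7 9 8 11)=[0, 1, 2, 3, 4, 5, 6, 9, 11, 8, 10, 7]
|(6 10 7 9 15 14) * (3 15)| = 7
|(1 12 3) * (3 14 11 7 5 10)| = 8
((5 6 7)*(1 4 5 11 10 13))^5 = (1 11 5 13 7 4 10 6)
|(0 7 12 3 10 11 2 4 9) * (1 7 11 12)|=|(0 11 2 4 9)(1 7)(3 10 12)|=30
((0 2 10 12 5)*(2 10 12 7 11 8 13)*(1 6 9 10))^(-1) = (0 5 12 2 13 8 11 7 10 9 6 1)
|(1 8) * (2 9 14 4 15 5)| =6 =|(1 8)(2 9 14 4 15 5)|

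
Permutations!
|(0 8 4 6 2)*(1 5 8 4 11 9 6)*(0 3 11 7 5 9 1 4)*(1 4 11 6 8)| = 30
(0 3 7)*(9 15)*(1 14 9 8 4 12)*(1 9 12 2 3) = (0 1 14 12 9 15 8 4 2 3 7) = [1, 14, 3, 7, 2, 5, 6, 0, 4, 15, 10, 11, 9, 13, 12, 8]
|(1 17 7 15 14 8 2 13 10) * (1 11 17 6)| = |(1 6)(2 13 10 11 17 7 15 14 8)| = 18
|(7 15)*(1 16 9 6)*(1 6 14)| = |(1 16 9 14)(7 15)| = 4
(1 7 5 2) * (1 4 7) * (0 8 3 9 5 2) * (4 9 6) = (0 8 3 6 4 7 2 9 5) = [8, 1, 9, 6, 7, 0, 4, 2, 3, 5]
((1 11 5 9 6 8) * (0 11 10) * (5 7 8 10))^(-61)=((0 11 7 8 1 5 9 6 10))^(-61)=(0 7 1 9 10 11 8 5 6)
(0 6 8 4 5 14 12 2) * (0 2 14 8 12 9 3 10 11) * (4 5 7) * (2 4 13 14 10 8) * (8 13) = (0 6 12 10 11)(2 4 7 8 5)(3 13 14 9) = [6, 1, 4, 13, 7, 2, 12, 8, 5, 3, 11, 0, 10, 14, 9]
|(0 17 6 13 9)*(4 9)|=|(0 17 6 13 4 9)|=6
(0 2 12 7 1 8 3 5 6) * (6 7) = (0 2 12 6)(1 8 3 5 7) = [2, 8, 12, 5, 4, 7, 0, 1, 3, 9, 10, 11, 6]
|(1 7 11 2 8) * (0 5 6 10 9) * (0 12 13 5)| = 30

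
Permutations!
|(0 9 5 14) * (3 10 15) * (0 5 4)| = |(0 9 4)(3 10 15)(5 14)| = 6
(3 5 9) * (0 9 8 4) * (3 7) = (0 9 7 3 5 8 4) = [9, 1, 2, 5, 0, 8, 6, 3, 4, 7]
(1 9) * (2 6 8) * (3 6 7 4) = [0, 9, 7, 6, 3, 5, 8, 4, 2, 1] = (1 9)(2 7 4 3 6 8)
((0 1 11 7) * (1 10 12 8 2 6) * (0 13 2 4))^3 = (0 8 10 4 12)(1 13)(2 11)(6 7)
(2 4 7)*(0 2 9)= (0 2 4 7 9)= [2, 1, 4, 3, 7, 5, 6, 9, 8, 0]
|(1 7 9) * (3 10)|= 6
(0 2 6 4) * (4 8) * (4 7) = [2, 1, 6, 3, 0, 5, 8, 4, 7] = (0 2 6 8 7 4)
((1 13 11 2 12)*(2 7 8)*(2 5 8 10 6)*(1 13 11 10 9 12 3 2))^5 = (1 13 7 6 12 11 10 9)(2 3)(5 8)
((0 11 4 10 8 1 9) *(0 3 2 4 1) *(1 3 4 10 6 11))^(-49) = ((0 1 9 4 6 11 3 2 10 8))^(-49) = (0 1 9 4 6 11 3 2 10 8)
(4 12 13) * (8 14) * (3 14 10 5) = [0, 1, 2, 14, 12, 3, 6, 7, 10, 9, 5, 11, 13, 4, 8] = (3 14 8 10 5)(4 12 13)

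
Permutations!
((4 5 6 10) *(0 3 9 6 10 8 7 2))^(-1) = (0 2 7 8 6 9 3)(4 10 5) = ((0 3 9 6 8 7 2)(4 5 10))^(-1)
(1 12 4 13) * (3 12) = (1 3 12 4 13) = [0, 3, 2, 12, 13, 5, 6, 7, 8, 9, 10, 11, 4, 1]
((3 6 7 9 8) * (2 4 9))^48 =(2 7 6 3 8 9 4)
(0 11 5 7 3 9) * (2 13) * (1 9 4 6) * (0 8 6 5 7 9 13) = (0 11 7 3 4 5 9 8 6 1 13 2) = [11, 13, 0, 4, 5, 9, 1, 3, 6, 8, 10, 7, 12, 2]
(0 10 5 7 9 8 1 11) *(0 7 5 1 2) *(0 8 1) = (0 10)(1 11 7 9)(2 8) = [10, 11, 8, 3, 4, 5, 6, 9, 2, 1, 0, 7]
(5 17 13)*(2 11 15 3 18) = (2 11 15 3 18)(5 17 13) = [0, 1, 11, 18, 4, 17, 6, 7, 8, 9, 10, 15, 12, 5, 14, 3, 16, 13, 2]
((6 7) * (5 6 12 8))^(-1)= ((5 6 7 12 8))^(-1)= (5 8 12 7 6)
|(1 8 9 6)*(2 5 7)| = |(1 8 9 6)(2 5 7)| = 12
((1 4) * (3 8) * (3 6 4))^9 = (1 4 6 8 3)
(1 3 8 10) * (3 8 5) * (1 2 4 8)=[0, 1, 4, 5, 8, 3, 6, 7, 10, 9, 2]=(2 4 8 10)(3 5)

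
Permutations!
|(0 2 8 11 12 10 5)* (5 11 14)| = |(0 2 8 14 5)(10 11 12)| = 15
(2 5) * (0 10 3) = (0 10 3)(2 5) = [10, 1, 5, 0, 4, 2, 6, 7, 8, 9, 3]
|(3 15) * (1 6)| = 2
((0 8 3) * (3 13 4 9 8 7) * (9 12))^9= ((0 7 3)(4 12 9 8 13))^9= (4 13 8 9 12)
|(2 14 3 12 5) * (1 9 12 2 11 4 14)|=9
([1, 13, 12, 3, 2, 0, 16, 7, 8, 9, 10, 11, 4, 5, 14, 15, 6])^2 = [13, 5, 4, 3, 12, 1, 6, 7, 8, 9, 10, 11, 2, 0, 14, 15, 16]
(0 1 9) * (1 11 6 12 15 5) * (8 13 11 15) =[15, 9, 2, 3, 4, 1, 12, 7, 13, 0, 10, 6, 8, 11, 14, 5] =(0 15 5 1 9)(6 12 8 13 11)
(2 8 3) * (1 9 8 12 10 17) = (1 9 8 3 2 12 10 17) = [0, 9, 12, 2, 4, 5, 6, 7, 3, 8, 17, 11, 10, 13, 14, 15, 16, 1]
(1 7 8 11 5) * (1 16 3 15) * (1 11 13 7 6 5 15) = (1 6 5 16 3)(7 8 13)(11 15) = [0, 6, 2, 1, 4, 16, 5, 8, 13, 9, 10, 15, 12, 7, 14, 11, 3]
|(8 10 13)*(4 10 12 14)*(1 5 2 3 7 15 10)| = 12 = |(1 5 2 3 7 15 10 13 8 12 14 4)|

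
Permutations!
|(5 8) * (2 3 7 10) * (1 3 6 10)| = |(1 3 7)(2 6 10)(5 8)| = 6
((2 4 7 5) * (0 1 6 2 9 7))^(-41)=((0 1 6 2 4)(5 9 7))^(-41)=(0 4 2 6 1)(5 9 7)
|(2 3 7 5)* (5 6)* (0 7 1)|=7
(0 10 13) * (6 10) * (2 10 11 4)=(0 6 11 4 2 10 13)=[6, 1, 10, 3, 2, 5, 11, 7, 8, 9, 13, 4, 12, 0]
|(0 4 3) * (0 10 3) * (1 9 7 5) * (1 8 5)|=6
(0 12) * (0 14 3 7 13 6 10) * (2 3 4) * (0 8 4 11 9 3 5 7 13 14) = (0 12)(2 5 7 14 11 9 3 13 6 10 8 4) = [12, 1, 5, 13, 2, 7, 10, 14, 4, 3, 8, 9, 0, 6, 11]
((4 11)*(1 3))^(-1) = (1 3)(4 11)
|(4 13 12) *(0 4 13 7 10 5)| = |(0 4 7 10 5)(12 13)| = 10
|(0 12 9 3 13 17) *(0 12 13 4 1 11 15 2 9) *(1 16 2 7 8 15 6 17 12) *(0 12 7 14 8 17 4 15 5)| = 16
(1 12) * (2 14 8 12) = (1 2 14 8 12) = [0, 2, 14, 3, 4, 5, 6, 7, 12, 9, 10, 11, 1, 13, 8]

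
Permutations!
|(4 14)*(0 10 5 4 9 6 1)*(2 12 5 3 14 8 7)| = |(0 10 3 14 9 6 1)(2 12 5 4 8 7)| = 42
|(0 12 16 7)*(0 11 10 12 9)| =|(0 9)(7 11 10 12 16)| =10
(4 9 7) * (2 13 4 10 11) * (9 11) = (2 13 4 11)(7 10 9) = [0, 1, 13, 3, 11, 5, 6, 10, 8, 7, 9, 2, 12, 4]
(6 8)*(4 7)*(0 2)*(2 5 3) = (0 5 3 2)(4 7)(6 8) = [5, 1, 0, 2, 7, 3, 8, 4, 6]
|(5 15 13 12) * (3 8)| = |(3 8)(5 15 13 12)| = 4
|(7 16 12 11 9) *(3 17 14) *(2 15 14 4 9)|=|(2 15 14 3 17 4 9 7 16 12 11)|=11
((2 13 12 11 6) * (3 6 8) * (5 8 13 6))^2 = ((2 6)(3 5 8)(11 13 12))^2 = (3 8 5)(11 12 13)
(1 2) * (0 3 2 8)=[3, 8, 1, 2, 4, 5, 6, 7, 0]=(0 3 2 1 8)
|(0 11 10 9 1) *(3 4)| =10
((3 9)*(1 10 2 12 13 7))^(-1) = (1 7 13 12 2 10)(3 9)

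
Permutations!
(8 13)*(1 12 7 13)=(1 12 7 13 8)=[0, 12, 2, 3, 4, 5, 6, 13, 1, 9, 10, 11, 7, 8]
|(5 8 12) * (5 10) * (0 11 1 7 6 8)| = 9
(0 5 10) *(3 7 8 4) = (0 5 10)(3 7 8 4) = [5, 1, 2, 7, 3, 10, 6, 8, 4, 9, 0]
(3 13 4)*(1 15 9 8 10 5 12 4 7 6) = (1 15 9 8 10 5 12 4 3 13 7 6) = [0, 15, 2, 13, 3, 12, 1, 6, 10, 8, 5, 11, 4, 7, 14, 9]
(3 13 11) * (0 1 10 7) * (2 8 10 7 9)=[1, 7, 8, 13, 4, 5, 6, 0, 10, 2, 9, 3, 12, 11]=(0 1 7)(2 8 10 9)(3 13 11)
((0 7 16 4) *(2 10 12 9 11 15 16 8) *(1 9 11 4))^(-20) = (0 10 16)(1 7 12)(2 15 4)(8 11 9)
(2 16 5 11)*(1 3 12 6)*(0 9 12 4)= [9, 3, 16, 4, 0, 11, 1, 7, 8, 12, 10, 2, 6, 13, 14, 15, 5]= (0 9 12 6 1 3 4)(2 16 5 11)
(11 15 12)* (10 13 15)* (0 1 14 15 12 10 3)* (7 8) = (0 1 14 15 10 13 12 11 3)(7 8) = [1, 14, 2, 0, 4, 5, 6, 8, 7, 9, 13, 3, 11, 12, 15, 10]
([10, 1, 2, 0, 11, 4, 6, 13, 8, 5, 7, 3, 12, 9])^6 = (0 4 13)(3 5 7)(9 10 11)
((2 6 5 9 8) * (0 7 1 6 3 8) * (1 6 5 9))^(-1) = (0 9 6 7)(1 5)(2 8 3)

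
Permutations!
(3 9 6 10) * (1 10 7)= [0, 10, 2, 9, 4, 5, 7, 1, 8, 6, 3]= (1 10 3 9 6 7)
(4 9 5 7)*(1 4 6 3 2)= (1 4 9 5 7 6 3 2)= [0, 4, 1, 2, 9, 7, 3, 6, 8, 5]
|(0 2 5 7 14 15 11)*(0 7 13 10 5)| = |(0 2)(5 13 10)(7 14 15 11)| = 12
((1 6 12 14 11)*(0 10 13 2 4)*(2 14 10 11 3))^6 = (0 13 11 14 1 3 6 2 12 4 10)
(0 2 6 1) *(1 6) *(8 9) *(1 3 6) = (0 2 3 6 1)(8 9) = [2, 0, 3, 6, 4, 5, 1, 7, 9, 8]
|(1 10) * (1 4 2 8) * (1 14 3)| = |(1 10 4 2 8 14 3)| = 7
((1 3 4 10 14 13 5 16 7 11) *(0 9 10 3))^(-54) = ((0 9 10 14 13 5 16 7 11 1)(3 4))^(-54) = (0 16 10 11 13)(1 5 9 7 14)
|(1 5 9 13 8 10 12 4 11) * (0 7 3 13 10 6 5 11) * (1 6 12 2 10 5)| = 42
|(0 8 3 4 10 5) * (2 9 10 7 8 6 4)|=|(0 6 4 7 8 3 2 9 10 5)|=10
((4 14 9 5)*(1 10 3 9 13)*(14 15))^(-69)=(1 9 15)(3 4 13)(5 14 10)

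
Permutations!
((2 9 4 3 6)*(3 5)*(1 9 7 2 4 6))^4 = (1 5 6)(3 4 9)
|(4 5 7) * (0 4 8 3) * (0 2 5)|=10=|(0 4)(2 5 7 8 3)|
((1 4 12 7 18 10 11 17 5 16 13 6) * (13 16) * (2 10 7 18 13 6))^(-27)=(1 17 2 18)(4 5 10 7)(6 11 13 12)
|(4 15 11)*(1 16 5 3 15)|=7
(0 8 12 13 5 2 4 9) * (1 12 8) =(0 1 12 13 5 2 4 9) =[1, 12, 4, 3, 9, 2, 6, 7, 8, 0, 10, 11, 13, 5]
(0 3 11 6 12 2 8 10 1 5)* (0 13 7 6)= (0 3 11)(1 5 13 7 6 12 2 8 10)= [3, 5, 8, 11, 4, 13, 12, 6, 10, 9, 1, 0, 2, 7]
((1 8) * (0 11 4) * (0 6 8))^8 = ((0 11 4 6 8 1))^8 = (0 4 8)(1 11 6)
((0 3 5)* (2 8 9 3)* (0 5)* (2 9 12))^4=(0 9 3)(2 8 12)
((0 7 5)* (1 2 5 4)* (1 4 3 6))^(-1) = ((0 7 3 6 1 2 5))^(-1) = (0 5 2 1 6 3 7)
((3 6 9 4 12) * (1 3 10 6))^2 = (4 10 9 12 6)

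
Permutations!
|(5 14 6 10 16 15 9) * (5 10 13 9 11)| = 9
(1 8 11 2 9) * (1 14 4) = (1 8 11 2 9 14 4) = [0, 8, 9, 3, 1, 5, 6, 7, 11, 14, 10, 2, 12, 13, 4]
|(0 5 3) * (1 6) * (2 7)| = 6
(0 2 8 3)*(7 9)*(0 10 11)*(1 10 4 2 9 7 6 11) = [9, 10, 8, 4, 2, 5, 11, 7, 3, 6, 1, 0] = (0 9 6 11)(1 10)(2 8 3 4)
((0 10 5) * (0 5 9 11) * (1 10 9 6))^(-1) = ((0 9 11)(1 10 6))^(-1) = (0 11 9)(1 6 10)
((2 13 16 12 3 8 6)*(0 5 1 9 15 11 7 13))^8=(0 16 1 3 15 6 7)(2 13 5 12 9 8 11)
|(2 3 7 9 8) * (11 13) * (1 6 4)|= |(1 6 4)(2 3 7 9 8)(11 13)|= 30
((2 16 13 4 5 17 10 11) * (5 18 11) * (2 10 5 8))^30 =((2 16 13 4 18 11 10 8)(5 17))^30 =(2 10 18 13)(4 16 8 11)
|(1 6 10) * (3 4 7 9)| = |(1 6 10)(3 4 7 9)| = 12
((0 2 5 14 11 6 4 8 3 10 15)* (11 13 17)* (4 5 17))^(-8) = (0 5 3 17 13 15 6 8 2 14 10 11 4)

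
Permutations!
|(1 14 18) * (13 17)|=|(1 14 18)(13 17)|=6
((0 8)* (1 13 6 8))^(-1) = (0 8 6 13 1)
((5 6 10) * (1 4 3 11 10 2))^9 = ((1 4 3 11 10 5 6 2))^9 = (1 4 3 11 10 5 6 2)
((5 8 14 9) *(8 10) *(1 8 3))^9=(1 14 5 3 8 9 10)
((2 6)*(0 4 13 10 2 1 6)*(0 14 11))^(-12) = ((0 4 13 10 2 14 11)(1 6))^(-12) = (0 13 2 11 4 10 14)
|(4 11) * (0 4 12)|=|(0 4 11 12)|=4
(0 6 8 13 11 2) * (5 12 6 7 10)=[7, 1, 0, 3, 4, 12, 8, 10, 13, 9, 5, 2, 6, 11]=(0 7 10 5 12 6 8 13 11 2)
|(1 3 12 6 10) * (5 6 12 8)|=|(12)(1 3 8 5 6 10)|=6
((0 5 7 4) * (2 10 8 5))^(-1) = ((0 2 10 8 5 7 4))^(-1) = (0 4 7 5 8 10 2)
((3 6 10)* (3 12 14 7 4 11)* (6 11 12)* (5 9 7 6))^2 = (4 14 10 9)(5 7 12 6)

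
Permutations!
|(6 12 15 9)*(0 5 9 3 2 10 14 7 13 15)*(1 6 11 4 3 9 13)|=|(0 5 13 15 9 11 4 3 2 10 14 7 1 6 12)|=15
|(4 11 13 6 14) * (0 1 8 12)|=|(0 1 8 12)(4 11 13 6 14)|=20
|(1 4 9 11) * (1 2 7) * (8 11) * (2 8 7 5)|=4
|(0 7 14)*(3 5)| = |(0 7 14)(3 5)| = 6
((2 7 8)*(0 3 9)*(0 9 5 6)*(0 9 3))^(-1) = (2 8 7)(3 9 6 5)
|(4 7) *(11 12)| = 2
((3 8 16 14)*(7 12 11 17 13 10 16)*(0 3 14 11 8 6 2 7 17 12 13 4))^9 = ((0 3 6 2 7 13 10 16 11 12 8 17 4))^9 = (0 12 13 3 8 10 6 17 16 2 4 11 7)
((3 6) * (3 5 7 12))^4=((3 6 5 7 12))^4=(3 12 7 5 6)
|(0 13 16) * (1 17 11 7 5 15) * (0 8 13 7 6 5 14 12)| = |(0 7 14 12)(1 17 11 6 5 15)(8 13 16)| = 12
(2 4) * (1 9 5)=(1 9 5)(2 4)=[0, 9, 4, 3, 2, 1, 6, 7, 8, 5]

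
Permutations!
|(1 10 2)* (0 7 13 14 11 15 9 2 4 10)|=|(0 7 13 14 11 15 9 2 1)(4 10)|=18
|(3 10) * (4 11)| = 2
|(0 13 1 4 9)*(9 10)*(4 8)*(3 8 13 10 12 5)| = |(0 10 9)(1 13)(3 8 4 12 5)| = 30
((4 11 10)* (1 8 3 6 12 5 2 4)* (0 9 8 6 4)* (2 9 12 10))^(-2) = (0 11 3 9 12 2 4 8 5)(1 6 10)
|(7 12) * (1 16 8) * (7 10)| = |(1 16 8)(7 12 10)| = 3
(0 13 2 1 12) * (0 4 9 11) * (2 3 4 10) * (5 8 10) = (0 13 3 4 9 11)(1 12 5 8 10 2) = [13, 12, 1, 4, 9, 8, 6, 7, 10, 11, 2, 0, 5, 3]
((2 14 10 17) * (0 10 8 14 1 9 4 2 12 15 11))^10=((0 10 17 12 15 11)(1 9 4 2)(8 14))^10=(0 15 17)(1 4)(2 9)(10 11 12)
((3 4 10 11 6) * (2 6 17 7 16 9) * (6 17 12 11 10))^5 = (17)(3 6 4)(11 12)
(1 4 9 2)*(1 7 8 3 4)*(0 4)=(0 4 9 2 7 8 3)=[4, 1, 7, 0, 9, 5, 6, 8, 3, 2]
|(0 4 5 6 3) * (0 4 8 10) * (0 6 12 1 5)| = |(0 8 10 6 3 4)(1 5 12)| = 6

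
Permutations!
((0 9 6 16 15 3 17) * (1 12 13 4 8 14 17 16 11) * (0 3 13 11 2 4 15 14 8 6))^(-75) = (0 9)(3 16 14 17)(13 15)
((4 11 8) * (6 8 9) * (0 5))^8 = (4 6 11 8 9) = ((0 5)(4 11 9 6 8))^8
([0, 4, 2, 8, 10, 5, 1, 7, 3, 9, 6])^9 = (1 4 10 6)(3 8)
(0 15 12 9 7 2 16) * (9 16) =(0 15 12 16)(2 9 7) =[15, 1, 9, 3, 4, 5, 6, 2, 8, 7, 10, 11, 16, 13, 14, 12, 0]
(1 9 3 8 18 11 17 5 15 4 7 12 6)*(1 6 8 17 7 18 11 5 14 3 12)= (1 9 12 8 11 7)(3 17 14)(4 18 5 15)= [0, 9, 2, 17, 18, 15, 6, 1, 11, 12, 10, 7, 8, 13, 3, 4, 16, 14, 5]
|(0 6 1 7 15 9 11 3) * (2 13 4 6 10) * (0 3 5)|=12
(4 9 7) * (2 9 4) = (2 9 7) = [0, 1, 9, 3, 4, 5, 6, 2, 8, 7]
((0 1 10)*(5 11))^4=((0 1 10)(5 11))^4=(11)(0 1 10)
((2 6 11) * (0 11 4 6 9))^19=(0 9 2 11)(4 6)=((0 11 2 9)(4 6))^19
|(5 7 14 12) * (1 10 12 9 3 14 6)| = 6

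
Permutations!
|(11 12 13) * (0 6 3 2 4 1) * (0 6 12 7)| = 5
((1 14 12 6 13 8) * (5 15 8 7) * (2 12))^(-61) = (1 8 15 5 7 13 6 12 2 14)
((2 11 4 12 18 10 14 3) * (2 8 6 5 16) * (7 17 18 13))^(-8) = (2 18 16 17 5 7 6 13 8 12 3 4 14 11 10)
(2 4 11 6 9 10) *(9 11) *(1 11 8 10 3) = [0, 11, 4, 1, 9, 5, 8, 7, 10, 3, 2, 6] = (1 11 6 8 10 2 4 9 3)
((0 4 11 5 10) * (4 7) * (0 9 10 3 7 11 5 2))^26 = (0 2 11)(3 4)(5 7)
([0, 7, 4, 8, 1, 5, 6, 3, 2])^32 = (1 3 2)(4 7 8)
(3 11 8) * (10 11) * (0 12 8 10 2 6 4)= (0 12 8 3 2 6 4)(10 11)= [12, 1, 6, 2, 0, 5, 4, 7, 3, 9, 11, 10, 8]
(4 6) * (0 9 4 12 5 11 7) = (0 9 4 6 12 5 11 7) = [9, 1, 2, 3, 6, 11, 12, 0, 8, 4, 10, 7, 5]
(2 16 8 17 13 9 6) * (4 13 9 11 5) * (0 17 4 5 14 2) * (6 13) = (0 17 9 13 11 14 2 16 8 4 6) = [17, 1, 16, 3, 6, 5, 0, 7, 4, 13, 10, 14, 12, 11, 2, 15, 8, 9]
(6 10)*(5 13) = (5 13)(6 10) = [0, 1, 2, 3, 4, 13, 10, 7, 8, 9, 6, 11, 12, 5]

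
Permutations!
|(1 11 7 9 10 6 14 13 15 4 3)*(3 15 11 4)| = 28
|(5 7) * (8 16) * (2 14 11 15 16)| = 6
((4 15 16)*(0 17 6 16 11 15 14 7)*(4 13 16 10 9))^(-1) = (0 7 14 4 9 10 6 17)(11 15)(13 16)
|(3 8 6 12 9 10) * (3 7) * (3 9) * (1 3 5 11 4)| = |(1 3 8 6 12 5 11 4)(7 9 10)| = 24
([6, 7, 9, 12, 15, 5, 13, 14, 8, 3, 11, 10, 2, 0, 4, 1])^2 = [13, 14, 3, 2, 1, 5, 0, 4, 8, 12, 10, 11, 9, 6, 15, 7]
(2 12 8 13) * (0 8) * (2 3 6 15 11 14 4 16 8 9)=(0 9 2 12)(3 6 15 11 14 4 16 8 13)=[9, 1, 12, 6, 16, 5, 15, 7, 13, 2, 10, 14, 0, 3, 4, 11, 8]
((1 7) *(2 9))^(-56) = (9)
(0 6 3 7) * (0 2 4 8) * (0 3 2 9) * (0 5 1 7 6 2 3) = [2, 7, 4, 6, 8, 1, 3, 9, 0, 5] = (0 2 4 8)(1 7 9 5)(3 6)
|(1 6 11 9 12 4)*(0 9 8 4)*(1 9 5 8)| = 6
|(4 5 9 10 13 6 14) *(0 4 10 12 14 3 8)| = |(0 4 5 9 12 14 10 13 6 3 8)| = 11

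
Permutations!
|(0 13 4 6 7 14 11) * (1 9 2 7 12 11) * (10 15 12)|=40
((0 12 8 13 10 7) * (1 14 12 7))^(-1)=(0 7)(1 10 13 8 12 14)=((0 7)(1 14 12 8 13 10))^(-1)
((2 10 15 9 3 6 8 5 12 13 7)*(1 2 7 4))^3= (1 15 6 12)(2 9 8 13)(3 5 4 10)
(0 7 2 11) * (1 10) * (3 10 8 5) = (0 7 2 11)(1 8 5 3 10) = [7, 8, 11, 10, 4, 3, 6, 2, 5, 9, 1, 0]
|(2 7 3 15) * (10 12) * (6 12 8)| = |(2 7 3 15)(6 12 10 8)| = 4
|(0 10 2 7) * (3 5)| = |(0 10 2 7)(3 5)| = 4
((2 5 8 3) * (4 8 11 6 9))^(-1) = (2 3 8 4 9 6 11 5)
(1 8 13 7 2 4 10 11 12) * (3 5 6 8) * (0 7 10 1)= (0 7 2 4 1 3 5 6 8 13 10 11 12)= [7, 3, 4, 5, 1, 6, 8, 2, 13, 9, 11, 12, 0, 10]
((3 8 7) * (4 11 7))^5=((3 8 4 11 7))^5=(11)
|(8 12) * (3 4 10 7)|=|(3 4 10 7)(8 12)|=4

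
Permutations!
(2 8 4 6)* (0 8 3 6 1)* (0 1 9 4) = [8, 1, 3, 6, 9, 5, 2, 7, 0, 4] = (0 8)(2 3 6)(4 9)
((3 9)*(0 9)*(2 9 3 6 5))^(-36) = (9)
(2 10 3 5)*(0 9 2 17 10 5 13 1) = (0 9 2 5 17 10 3 13 1) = [9, 0, 5, 13, 4, 17, 6, 7, 8, 2, 3, 11, 12, 1, 14, 15, 16, 10]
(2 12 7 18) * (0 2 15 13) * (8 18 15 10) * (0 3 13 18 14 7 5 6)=[2, 1, 12, 13, 4, 6, 0, 15, 14, 9, 8, 11, 5, 3, 7, 18, 16, 17, 10]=(0 2 12 5 6)(3 13)(7 15 18 10 8 14)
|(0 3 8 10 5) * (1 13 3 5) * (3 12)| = |(0 5)(1 13 12 3 8 10)| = 6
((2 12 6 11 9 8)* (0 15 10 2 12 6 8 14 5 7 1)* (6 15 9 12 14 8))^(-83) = ((0 9 8 14 5 7 1)(2 15 10)(6 11 12))^(-83) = (0 9 8 14 5 7 1)(2 15 10)(6 11 12)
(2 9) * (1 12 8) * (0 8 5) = [8, 12, 9, 3, 4, 0, 6, 7, 1, 2, 10, 11, 5] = (0 8 1 12 5)(2 9)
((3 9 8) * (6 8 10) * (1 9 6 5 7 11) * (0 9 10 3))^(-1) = (0 8 6 3 9)(1 11 7 5 10)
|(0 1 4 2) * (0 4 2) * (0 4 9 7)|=|(0 1 2 9 7)|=5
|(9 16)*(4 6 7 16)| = 5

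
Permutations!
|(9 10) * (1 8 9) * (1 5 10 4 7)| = 10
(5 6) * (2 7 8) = (2 7 8)(5 6) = [0, 1, 7, 3, 4, 6, 5, 8, 2]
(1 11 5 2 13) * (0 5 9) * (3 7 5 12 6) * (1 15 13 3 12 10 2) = [10, 11, 3, 7, 4, 1, 12, 5, 8, 0, 2, 9, 6, 15, 14, 13] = (0 10 2 3 7 5 1 11 9)(6 12)(13 15)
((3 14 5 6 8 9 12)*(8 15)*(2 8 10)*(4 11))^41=((2 8 9 12 3 14 5 6 15 10)(4 11))^41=(2 8 9 12 3 14 5 6 15 10)(4 11)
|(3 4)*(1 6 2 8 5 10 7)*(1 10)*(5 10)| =|(1 6 2 8 10 7 5)(3 4)| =14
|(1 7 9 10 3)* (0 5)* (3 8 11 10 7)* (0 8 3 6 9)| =|(0 5 8 11 10 3 1 6 9 7)| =10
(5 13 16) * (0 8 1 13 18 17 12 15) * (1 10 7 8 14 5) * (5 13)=(0 14 13 16 1 5 18 17 12 15)(7 8 10)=[14, 5, 2, 3, 4, 18, 6, 8, 10, 9, 7, 11, 15, 16, 13, 0, 1, 12, 17]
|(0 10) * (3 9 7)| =6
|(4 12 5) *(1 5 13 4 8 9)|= 12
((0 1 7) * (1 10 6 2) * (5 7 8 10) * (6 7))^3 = (0 2 10 5 1 7 6 8)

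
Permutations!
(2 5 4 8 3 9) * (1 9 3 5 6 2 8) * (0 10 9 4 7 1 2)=(0 10 9 8 5 7 1 4 2 6)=[10, 4, 6, 3, 2, 7, 0, 1, 5, 8, 9]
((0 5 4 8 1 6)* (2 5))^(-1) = (0 6 1 8 4 5 2)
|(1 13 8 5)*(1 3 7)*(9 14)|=6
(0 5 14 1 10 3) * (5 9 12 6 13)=(0 9 12 6 13 5 14 1 10 3)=[9, 10, 2, 0, 4, 14, 13, 7, 8, 12, 3, 11, 6, 5, 1]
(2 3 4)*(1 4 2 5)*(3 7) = (1 4 5)(2 7 3) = [0, 4, 7, 2, 5, 1, 6, 3]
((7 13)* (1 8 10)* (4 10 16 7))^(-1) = ((1 8 16 7 13 4 10))^(-1) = (1 10 4 13 7 16 8)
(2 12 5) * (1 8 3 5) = [0, 8, 12, 5, 4, 2, 6, 7, 3, 9, 10, 11, 1] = (1 8 3 5 2 12)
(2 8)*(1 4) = [0, 4, 8, 3, 1, 5, 6, 7, 2] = (1 4)(2 8)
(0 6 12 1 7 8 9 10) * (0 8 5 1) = (0 6 12)(1 7 5)(8 9 10) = [6, 7, 2, 3, 4, 1, 12, 5, 9, 10, 8, 11, 0]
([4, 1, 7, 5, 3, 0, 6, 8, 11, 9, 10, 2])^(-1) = [5, 1, 11, 4, 0, 3, 6, 2, 7, 9, 10, 8]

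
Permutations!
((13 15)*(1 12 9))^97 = ((1 12 9)(13 15))^97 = (1 12 9)(13 15)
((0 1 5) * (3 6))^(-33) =((0 1 5)(3 6))^(-33) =(3 6)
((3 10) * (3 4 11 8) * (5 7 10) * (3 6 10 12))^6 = (3 7)(4 11 8 6 10)(5 12)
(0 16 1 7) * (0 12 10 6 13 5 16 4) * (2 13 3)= (0 4)(1 7 12 10 6 3 2 13 5 16)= [4, 7, 13, 2, 0, 16, 3, 12, 8, 9, 6, 11, 10, 5, 14, 15, 1]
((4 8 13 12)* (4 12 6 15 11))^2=((4 8 13 6 15 11))^2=(4 13 15)(6 11 8)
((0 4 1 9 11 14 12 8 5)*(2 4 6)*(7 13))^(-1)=(0 5 8 12 14 11 9 1 4 2 6)(7 13)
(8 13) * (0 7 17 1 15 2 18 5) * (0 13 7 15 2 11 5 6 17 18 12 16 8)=(0 15 11 5 13)(1 2 12 16 8 7 18 6 17)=[15, 2, 12, 3, 4, 13, 17, 18, 7, 9, 10, 5, 16, 0, 14, 11, 8, 1, 6]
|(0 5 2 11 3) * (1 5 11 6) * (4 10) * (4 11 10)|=4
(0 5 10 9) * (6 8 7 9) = (0 5 10 6 8 7 9) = [5, 1, 2, 3, 4, 10, 8, 9, 7, 0, 6]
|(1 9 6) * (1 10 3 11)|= |(1 9 6 10 3 11)|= 6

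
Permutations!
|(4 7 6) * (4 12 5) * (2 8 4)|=7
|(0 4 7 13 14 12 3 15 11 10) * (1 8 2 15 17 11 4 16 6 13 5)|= 70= |(0 16 6 13 14 12 3 17 11 10)(1 8 2 15 4 7 5)|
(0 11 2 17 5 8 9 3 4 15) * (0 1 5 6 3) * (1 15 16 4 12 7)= [11, 5, 17, 12, 16, 8, 3, 1, 9, 0, 10, 2, 7, 13, 14, 15, 4, 6]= (0 11 2 17 6 3 12 7 1 5 8 9)(4 16)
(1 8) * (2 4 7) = [0, 8, 4, 3, 7, 5, 6, 2, 1] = (1 8)(2 4 7)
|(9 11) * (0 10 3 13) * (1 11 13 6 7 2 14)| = 11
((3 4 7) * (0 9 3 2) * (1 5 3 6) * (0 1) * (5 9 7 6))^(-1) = ((0 7 2 1 9 5 3 4 6))^(-1) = (0 6 4 3 5 9 1 2 7)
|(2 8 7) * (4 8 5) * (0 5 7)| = 4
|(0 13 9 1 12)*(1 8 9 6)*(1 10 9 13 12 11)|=|(0 12)(1 11)(6 10 9 8 13)|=10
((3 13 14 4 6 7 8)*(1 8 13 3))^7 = (1 8)(4 7 14 6 13)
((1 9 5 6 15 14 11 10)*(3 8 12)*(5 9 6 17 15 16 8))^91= ((1 6 16 8 12 3 5 17 15 14 11 10))^91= (1 17 16 14 12 10 5 6 15 8 11 3)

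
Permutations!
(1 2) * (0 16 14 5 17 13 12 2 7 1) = (0 16 14 5 17 13 12 2)(1 7) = [16, 7, 0, 3, 4, 17, 6, 1, 8, 9, 10, 11, 2, 12, 5, 15, 14, 13]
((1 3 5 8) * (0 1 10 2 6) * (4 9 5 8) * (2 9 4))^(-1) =(0 6 2 5 9 10 8 3 1)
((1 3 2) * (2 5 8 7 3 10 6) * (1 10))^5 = (2 6 10)(3 5 8 7) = ((2 10 6)(3 5 8 7))^5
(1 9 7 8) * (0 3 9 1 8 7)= [3, 1, 2, 9, 4, 5, 6, 7, 8, 0]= (0 3 9)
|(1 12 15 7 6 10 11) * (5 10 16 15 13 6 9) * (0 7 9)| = 10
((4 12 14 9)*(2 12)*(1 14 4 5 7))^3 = (1 5 14 7 9)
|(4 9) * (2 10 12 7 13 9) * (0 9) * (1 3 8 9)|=|(0 1 3 8 9 4 2 10 12 7 13)|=11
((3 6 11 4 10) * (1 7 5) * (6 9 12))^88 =(1 7 5)(3 11 9 4 12 10 6)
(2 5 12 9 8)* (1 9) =(1 9 8 2 5 12) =[0, 9, 5, 3, 4, 12, 6, 7, 2, 8, 10, 11, 1]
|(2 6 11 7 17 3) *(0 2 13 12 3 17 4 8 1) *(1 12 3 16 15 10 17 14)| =14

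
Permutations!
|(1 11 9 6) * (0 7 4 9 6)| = 12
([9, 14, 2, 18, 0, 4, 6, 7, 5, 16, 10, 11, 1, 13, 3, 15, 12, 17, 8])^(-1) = [4, 12, 2, 14, 5, 8, 6, 7, 18, 0, 10, 11, 16, 13, 1, 15, 9, 17, 3]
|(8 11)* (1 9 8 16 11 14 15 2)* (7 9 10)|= 8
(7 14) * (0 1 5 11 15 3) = (0 1 5 11 15 3)(7 14) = [1, 5, 2, 0, 4, 11, 6, 14, 8, 9, 10, 15, 12, 13, 7, 3]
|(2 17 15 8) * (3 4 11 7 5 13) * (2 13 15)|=8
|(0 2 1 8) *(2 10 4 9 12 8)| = 6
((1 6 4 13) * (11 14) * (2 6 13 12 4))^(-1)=(1 13)(2 6)(4 12)(11 14)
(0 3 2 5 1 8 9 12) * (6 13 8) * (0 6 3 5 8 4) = (0 5 1 3 2 8 9 12 6 13 4) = [5, 3, 8, 2, 0, 1, 13, 7, 9, 12, 10, 11, 6, 4]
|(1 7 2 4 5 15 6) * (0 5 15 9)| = 6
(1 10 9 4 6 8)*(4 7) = (1 10 9 7 4 6 8) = [0, 10, 2, 3, 6, 5, 8, 4, 1, 7, 9]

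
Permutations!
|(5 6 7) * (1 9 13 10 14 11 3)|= 21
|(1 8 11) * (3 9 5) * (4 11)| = |(1 8 4 11)(3 9 5)| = 12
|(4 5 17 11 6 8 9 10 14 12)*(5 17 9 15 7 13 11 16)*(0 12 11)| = 15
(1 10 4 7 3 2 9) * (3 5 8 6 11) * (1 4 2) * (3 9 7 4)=(1 10 2 7 5 8 6 11 9 3)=[0, 10, 7, 1, 4, 8, 11, 5, 6, 3, 2, 9]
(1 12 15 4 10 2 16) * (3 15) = (1 12 3 15 4 10 2 16) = [0, 12, 16, 15, 10, 5, 6, 7, 8, 9, 2, 11, 3, 13, 14, 4, 1]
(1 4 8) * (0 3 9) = (0 3 9)(1 4 8) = [3, 4, 2, 9, 8, 5, 6, 7, 1, 0]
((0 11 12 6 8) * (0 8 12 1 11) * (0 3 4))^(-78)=((0 3 4)(1 11)(6 12))^(-78)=(12)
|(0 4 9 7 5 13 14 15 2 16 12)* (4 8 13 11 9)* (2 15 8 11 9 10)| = |(0 11 10 2 16 12)(5 9 7)(8 13 14)| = 6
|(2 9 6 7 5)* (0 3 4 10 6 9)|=|(0 3 4 10 6 7 5 2)|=8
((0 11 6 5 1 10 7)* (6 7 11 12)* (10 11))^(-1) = (0 7 11 1 5 6 12)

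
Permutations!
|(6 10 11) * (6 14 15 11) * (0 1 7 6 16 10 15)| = 14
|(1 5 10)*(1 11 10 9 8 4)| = |(1 5 9 8 4)(10 11)| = 10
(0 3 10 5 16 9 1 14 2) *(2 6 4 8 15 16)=[3, 14, 0, 10, 8, 2, 4, 7, 15, 1, 5, 11, 12, 13, 6, 16, 9]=(0 3 10 5 2)(1 14 6 4 8 15 16 9)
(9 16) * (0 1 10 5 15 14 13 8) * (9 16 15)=(16)(0 1 10 5 9 15 14 13 8)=[1, 10, 2, 3, 4, 9, 6, 7, 0, 15, 5, 11, 12, 8, 13, 14, 16]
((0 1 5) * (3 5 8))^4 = (0 5 3 8 1)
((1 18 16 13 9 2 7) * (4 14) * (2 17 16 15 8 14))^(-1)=(1 7 2 4 14 8 15 18)(9 13 16 17)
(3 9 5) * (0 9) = [9, 1, 2, 0, 4, 3, 6, 7, 8, 5] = (0 9 5 3)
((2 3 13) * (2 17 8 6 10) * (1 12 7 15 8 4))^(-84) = ((1 12 7 15 8 6 10 2 3 13 17 4))^(-84) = (17)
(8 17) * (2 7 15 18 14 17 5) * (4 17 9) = (2 7 15 18 14 9 4 17 8 5) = [0, 1, 7, 3, 17, 2, 6, 15, 5, 4, 10, 11, 12, 13, 9, 18, 16, 8, 14]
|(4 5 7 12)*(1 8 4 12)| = 5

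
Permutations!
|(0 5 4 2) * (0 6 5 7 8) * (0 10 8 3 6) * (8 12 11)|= |(0 7 3 6 5 4 2)(8 10 12 11)|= 28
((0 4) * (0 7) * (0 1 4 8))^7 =(0 8)(1 4 7) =((0 8)(1 4 7))^7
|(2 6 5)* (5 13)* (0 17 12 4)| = 4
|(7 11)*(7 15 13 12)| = 5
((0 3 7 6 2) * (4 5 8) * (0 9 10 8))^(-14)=(0 10 7 4 2)(3 8 6 5 9)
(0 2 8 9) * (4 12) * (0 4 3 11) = (0 2 8 9 4 12 3 11) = [2, 1, 8, 11, 12, 5, 6, 7, 9, 4, 10, 0, 3]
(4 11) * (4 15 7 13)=(4 11 15 7 13)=[0, 1, 2, 3, 11, 5, 6, 13, 8, 9, 10, 15, 12, 4, 14, 7]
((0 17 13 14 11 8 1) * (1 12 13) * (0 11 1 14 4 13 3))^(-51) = (0 8 14 3 11 17 12 1)(4 13)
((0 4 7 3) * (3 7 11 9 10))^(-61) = (0 3 10 9 11 4)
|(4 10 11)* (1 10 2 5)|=|(1 10 11 4 2 5)|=6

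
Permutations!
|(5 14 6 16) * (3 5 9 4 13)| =|(3 5 14 6 16 9 4 13)| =8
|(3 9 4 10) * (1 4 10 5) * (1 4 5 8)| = |(1 5 4 8)(3 9 10)| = 12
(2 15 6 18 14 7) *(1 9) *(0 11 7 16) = (0 11 7 2 15 6 18 14 16)(1 9) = [11, 9, 15, 3, 4, 5, 18, 2, 8, 1, 10, 7, 12, 13, 16, 6, 0, 17, 14]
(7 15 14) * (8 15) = (7 8 15 14) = [0, 1, 2, 3, 4, 5, 6, 8, 15, 9, 10, 11, 12, 13, 7, 14]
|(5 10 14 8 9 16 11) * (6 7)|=14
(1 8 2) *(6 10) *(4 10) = (1 8 2)(4 10 6) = [0, 8, 1, 3, 10, 5, 4, 7, 2, 9, 6]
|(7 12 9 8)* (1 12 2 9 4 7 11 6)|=|(1 12 4 7 2 9 8 11 6)|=9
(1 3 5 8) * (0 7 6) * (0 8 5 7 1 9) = (0 1 3 7 6 8 9) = [1, 3, 2, 7, 4, 5, 8, 6, 9, 0]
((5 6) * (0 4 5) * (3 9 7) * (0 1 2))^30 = ((0 4 5 6 1 2)(3 9 7))^30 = (9)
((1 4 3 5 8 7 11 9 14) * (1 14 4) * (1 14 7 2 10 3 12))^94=((1 14 7 11 9 4 12)(2 10 3 5 8))^94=(1 11 12 7 4 14 9)(2 8 5 3 10)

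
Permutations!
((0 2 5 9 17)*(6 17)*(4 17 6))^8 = ((0 2 5 9 4 17))^8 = (0 5 4)(2 9 17)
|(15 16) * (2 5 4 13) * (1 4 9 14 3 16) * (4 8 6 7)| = 13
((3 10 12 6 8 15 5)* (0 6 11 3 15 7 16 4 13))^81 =(0 16 6 4 8 13 7)(3 10 12 11)(5 15)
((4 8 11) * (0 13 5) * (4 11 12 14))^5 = (0 5 13)(4 8 12 14)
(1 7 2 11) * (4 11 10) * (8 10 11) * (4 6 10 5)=(1 7 2 11)(4 8 5)(6 10)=[0, 7, 11, 3, 8, 4, 10, 2, 5, 9, 6, 1]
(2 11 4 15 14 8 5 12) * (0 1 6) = [1, 6, 11, 3, 15, 12, 0, 7, 5, 9, 10, 4, 2, 13, 8, 14] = (0 1 6)(2 11 4 15 14 8 5 12)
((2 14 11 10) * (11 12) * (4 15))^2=(15)(2 12 10 14 11)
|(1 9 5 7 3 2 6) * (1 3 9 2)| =12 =|(1 2 6 3)(5 7 9)|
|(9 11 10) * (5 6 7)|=|(5 6 7)(9 11 10)|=3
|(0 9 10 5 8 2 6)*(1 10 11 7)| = 10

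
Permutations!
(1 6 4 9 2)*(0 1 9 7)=[1, 6, 9, 3, 7, 5, 4, 0, 8, 2]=(0 1 6 4 7)(2 9)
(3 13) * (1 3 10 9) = (1 3 13 10 9) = [0, 3, 2, 13, 4, 5, 6, 7, 8, 1, 9, 11, 12, 10]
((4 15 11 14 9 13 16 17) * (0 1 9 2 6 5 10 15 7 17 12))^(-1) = (0 12 16 13 9 1)(2 14 11 15 10 5 6)(4 17 7)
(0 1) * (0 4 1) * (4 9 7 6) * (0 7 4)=(0 7 6)(1 9 4)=[7, 9, 2, 3, 1, 5, 0, 6, 8, 4]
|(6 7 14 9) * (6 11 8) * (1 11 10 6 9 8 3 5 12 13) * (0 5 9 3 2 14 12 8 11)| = |(0 5 8 3 9 10 6 7 12 13 1)(2 14 11)| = 33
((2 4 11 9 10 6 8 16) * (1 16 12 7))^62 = ((1 16 2 4 11 9 10 6 8 12 7))^62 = (1 6 4 7 10 2 12 9 16 8 11)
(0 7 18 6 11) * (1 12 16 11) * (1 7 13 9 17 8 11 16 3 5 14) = [13, 12, 2, 5, 4, 14, 7, 18, 11, 17, 10, 0, 3, 9, 1, 15, 16, 8, 6] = (0 13 9 17 8 11)(1 12 3 5 14)(6 7 18)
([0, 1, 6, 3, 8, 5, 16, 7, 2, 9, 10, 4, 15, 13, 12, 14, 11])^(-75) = (2 11)(4 6)(8 16)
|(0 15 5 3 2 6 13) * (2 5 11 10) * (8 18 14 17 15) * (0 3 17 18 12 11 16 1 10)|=|(0 8 12 11)(1 10 2 6 13 3 5 17 15 16)(14 18)|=20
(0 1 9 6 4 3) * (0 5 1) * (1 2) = [0, 9, 1, 5, 3, 2, 4, 7, 8, 6] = (1 9 6 4 3 5 2)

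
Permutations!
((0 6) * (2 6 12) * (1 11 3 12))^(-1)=((0 1 11 3 12 2 6))^(-1)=(0 6 2 12 3 11 1)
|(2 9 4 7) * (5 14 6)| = |(2 9 4 7)(5 14 6)| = 12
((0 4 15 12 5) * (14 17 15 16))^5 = (0 15 16 5 17 4 12 14)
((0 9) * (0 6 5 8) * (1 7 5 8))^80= ((0 9 6 8)(1 7 5))^80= (9)(1 5 7)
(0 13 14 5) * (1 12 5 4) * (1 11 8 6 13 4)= (0 4 11 8 6 13 14 1 12 5)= [4, 12, 2, 3, 11, 0, 13, 7, 6, 9, 10, 8, 5, 14, 1]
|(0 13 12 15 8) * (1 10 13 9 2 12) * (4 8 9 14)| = 12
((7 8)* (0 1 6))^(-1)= (0 6 1)(7 8)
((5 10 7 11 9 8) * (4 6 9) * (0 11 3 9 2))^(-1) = ((0 11 4 6 2)(3 9 8 5 10 7))^(-1) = (0 2 6 4 11)(3 7 10 5 8 9)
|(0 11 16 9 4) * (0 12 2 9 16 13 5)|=|(16)(0 11 13 5)(2 9 4 12)|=4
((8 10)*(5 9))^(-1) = (5 9)(8 10)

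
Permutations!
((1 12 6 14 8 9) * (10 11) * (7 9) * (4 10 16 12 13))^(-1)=(1 9 7 8 14 6 12 16 11 10 4 13)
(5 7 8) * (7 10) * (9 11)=[0, 1, 2, 3, 4, 10, 6, 8, 5, 11, 7, 9]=(5 10 7 8)(9 11)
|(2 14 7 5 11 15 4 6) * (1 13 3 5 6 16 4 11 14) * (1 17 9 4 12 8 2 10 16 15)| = |(1 13 3 5 14 7 6 10 16 12 8 2 17 9 4 15 11)| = 17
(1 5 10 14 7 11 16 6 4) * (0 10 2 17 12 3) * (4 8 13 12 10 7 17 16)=[7, 5, 16, 0, 1, 2, 8, 11, 13, 9, 14, 4, 3, 12, 17, 15, 6, 10]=(0 7 11 4 1 5 2 16 6 8 13 12 3)(10 14 17)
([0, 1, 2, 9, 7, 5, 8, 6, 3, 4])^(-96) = [0, 1, 2, 3, 4, 5, 6, 7, 8, 9]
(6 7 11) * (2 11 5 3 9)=(2 11 6 7 5 3 9)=[0, 1, 11, 9, 4, 3, 7, 5, 8, 2, 10, 6]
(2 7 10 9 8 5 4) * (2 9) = (2 7 10)(4 9 8 5) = [0, 1, 7, 3, 9, 4, 6, 10, 5, 8, 2]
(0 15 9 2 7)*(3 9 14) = (0 15 14 3 9 2 7) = [15, 1, 7, 9, 4, 5, 6, 0, 8, 2, 10, 11, 12, 13, 3, 14]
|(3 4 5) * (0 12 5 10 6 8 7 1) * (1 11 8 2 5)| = |(0 12 1)(2 5 3 4 10 6)(7 11 8)| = 6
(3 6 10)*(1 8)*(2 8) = [0, 2, 8, 6, 4, 5, 10, 7, 1, 9, 3] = (1 2 8)(3 6 10)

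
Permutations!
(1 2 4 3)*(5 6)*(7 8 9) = [0, 2, 4, 1, 3, 6, 5, 8, 9, 7] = (1 2 4 3)(5 6)(7 8 9)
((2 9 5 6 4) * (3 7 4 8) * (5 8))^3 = (2 3)(4 8)(5 6)(7 9)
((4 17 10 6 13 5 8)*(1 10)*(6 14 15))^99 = ((1 10 14 15 6 13 5 8 4 17))^99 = (1 17 4 8 5 13 6 15 14 10)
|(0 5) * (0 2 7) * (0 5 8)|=|(0 8)(2 7 5)|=6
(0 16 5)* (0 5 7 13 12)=(0 16 7 13 12)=[16, 1, 2, 3, 4, 5, 6, 13, 8, 9, 10, 11, 0, 12, 14, 15, 7]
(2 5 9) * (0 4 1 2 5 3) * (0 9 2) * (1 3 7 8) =[4, 0, 7, 9, 3, 2, 6, 8, 1, 5] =(0 4 3 9 5 2 7 8 1)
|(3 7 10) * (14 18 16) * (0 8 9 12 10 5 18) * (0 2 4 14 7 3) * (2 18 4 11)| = |(0 8 9 12 10)(2 11)(4 14 18 16 7 5)| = 30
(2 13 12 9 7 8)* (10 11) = (2 13 12 9 7 8)(10 11) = [0, 1, 13, 3, 4, 5, 6, 8, 2, 7, 11, 10, 9, 12]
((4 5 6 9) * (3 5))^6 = (3 5 6 9 4)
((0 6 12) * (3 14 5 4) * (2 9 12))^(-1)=(0 12 9 2 6)(3 4 5 14)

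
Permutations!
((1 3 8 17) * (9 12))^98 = (1 8)(3 17)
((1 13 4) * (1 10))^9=(1 13 4 10)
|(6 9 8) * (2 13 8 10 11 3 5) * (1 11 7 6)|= 28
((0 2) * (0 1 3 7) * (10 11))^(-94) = ((0 2 1 3 7)(10 11))^(-94) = (11)(0 2 1 3 7)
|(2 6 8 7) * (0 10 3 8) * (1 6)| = |(0 10 3 8 7 2 1 6)| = 8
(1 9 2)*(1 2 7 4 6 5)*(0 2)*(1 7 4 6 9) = [2, 1, 0, 3, 9, 7, 5, 6, 8, 4] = (0 2)(4 9)(5 7 6)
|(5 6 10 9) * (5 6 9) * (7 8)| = 4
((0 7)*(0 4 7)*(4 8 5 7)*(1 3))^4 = (5 7 8)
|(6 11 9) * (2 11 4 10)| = |(2 11 9 6 4 10)| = 6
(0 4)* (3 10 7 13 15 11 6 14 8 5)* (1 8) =[4, 8, 2, 10, 0, 3, 14, 13, 5, 9, 7, 6, 12, 15, 1, 11] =(0 4)(1 8 5 3 10 7 13 15 11 6 14)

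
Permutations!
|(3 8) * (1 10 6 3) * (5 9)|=|(1 10 6 3 8)(5 9)|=10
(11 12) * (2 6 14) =(2 6 14)(11 12) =[0, 1, 6, 3, 4, 5, 14, 7, 8, 9, 10, 12, 11, 13, 2]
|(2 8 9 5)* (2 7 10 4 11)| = 8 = |(2 8 9 5 7 10 4 11)|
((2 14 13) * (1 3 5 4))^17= ((1 3 5 4)(2 14 13))^17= (1 3 5 4)(2 13 14)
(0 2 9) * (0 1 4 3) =(0 2 9 1 4 3) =[2, 4, 9, 0, 3, 5, 6, 7, 8, 1]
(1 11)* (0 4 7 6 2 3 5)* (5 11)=(0 4 7 6 2 3 11 1 5)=[4, 5, 3, 11, 7, 0, 2, 6, 8, 9, 10, 1]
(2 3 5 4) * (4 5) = (5)(2 3 4) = [0, 1, 3, 4, 2, 5]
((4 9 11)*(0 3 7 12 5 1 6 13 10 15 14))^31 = (0 15 13 1 12 3 14 10 6 5 7)(4 9 11)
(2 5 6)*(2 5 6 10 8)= (2 6 5 10 8)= [0, 1, 6, 3, 4, 10, 5, 7, 2, 9, 8]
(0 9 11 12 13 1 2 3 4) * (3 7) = (0 9 11 12 13 1 2 7 3 4) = [9, 2, 7, 4, 0, 5, 6, 3, 8, 11, 10, 12, 13, 1]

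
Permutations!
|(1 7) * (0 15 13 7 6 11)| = |(0 15 13 7 1 6 11)| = 7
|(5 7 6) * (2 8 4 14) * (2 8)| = 3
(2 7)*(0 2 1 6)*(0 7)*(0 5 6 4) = [2, 4, 5, 3, 0, 6, 7, 1] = (0 2 5 6 7 1 4)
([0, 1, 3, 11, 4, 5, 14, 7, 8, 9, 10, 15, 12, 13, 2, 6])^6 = (15)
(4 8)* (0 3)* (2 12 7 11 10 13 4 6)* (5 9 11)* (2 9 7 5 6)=(0 3)(2 12 5 7 6 9 11 10 13 4 8)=[3, 1, 12, 0, 8, 7, 9, 6, 2, 11, 13, 10, 5, 4]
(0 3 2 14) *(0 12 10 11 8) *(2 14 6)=(0 3 14 12 10 11 8)(2 6)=[3, 1, 6, 14, 4, 5, 2, 7, 0, 9, 11, 8, 10, 13, 12]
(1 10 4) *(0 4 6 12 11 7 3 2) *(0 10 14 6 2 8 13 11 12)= (0 4 1 14 6)(2 10)(3 8 13 11 7)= [4, 14, 10, 8, 1, 5, 0, 3, 13, 9, 2, 7, 12, 11, 6]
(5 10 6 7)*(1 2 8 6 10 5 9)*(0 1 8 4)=(10)(0 1 2 4)(6 7 9 8)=[1, 2, 4, 3, 0, 5, 7, 9, 6, 8, 10]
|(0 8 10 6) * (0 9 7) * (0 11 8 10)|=|(0 10 6 9 7 11 8)|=7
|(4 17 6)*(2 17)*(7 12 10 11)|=4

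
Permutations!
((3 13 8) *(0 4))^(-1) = ((0 4)(3 13 8))^(-1) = (0 4)(3 8 13)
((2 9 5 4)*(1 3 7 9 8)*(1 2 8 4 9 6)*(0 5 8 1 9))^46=((0 5)(1 3 7 6 9 8 2 4))^46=(1 2 9 7)(3 4 8 6)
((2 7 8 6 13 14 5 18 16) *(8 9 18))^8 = (2 18 7 16 9)(5 13 8 14 6) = ((2 7 9 18 16)(5 8 6 13 14))^8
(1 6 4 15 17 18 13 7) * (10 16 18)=(1 6 4 15 17 10 16 18 13 7)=[0, 6, 2, 3, 15, 5, 4, 1, 8, 9, 16, 11, 12, 7, 14, 17, 18, 10, 13]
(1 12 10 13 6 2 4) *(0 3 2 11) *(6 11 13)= (0 3 2 4 1 12 10 6 13 11)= [3, 12, 4, 2, 1, 5, 13, 7, 8, 9, 6, 0, 10, 11]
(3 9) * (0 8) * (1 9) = [8, 9, 2, 1, 4, 5, 6, 7, 0, 3] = (0 8)(1 9 3)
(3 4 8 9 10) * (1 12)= (1 12)(3 4 8 9 10)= [0, 12, 2, 4, 8, 5, 6, 7, 9, 10, 3, 11, 1]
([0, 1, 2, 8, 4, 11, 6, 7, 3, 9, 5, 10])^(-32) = (5 11 10)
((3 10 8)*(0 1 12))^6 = ((0 1 12)(3 10 8))^6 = (12)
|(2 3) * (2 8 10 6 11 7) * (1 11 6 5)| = 8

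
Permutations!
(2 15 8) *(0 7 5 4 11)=[7, 1, 15, 3, 11, 4, 6, 5, 2, 9, 10, 0, 12, 13, 14, 8]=(0 7 5 4 11)(2 15 8)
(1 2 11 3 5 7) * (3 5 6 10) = [0, 2, 11, 6, 4, 7, 10, 1, 8, 9, 3, 5] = (1 2 11 5 7)(3 6 10)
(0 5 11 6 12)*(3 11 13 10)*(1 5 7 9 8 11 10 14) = (0 7 9 8 11 6 12)(1 5 13 14)(3 10) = [7, 5, 2, 10, 4, 13, 12, 9, 11, 8, 3, 6, 0, 14, 1]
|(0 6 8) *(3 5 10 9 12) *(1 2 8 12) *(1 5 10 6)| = 12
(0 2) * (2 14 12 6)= (0 14 12 6 2)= [14, 1, 0, 3, 4, 5, 2, 7, 8, 9, 10, 11, 6, 13, 12]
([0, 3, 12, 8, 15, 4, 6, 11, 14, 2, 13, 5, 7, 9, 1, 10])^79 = [0, 14, 9, 1, 5, 11, 6, 12, 3, 13, 15, 7, 2, 10, 8, 4]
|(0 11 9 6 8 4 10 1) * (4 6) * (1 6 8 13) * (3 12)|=|(0 11 9 4 10 6 13 1)(3 12)|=8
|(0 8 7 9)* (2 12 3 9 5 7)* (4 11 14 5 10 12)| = 12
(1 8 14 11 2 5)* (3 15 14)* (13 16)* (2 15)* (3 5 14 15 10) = (1 8 5)(2 14 11 10 3)(13 16) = [0, 8, 14, 2, 4, 1, 6, 7, 5, 9, 3, 10, 12, 16, 11, 15, 13]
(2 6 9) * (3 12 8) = (2 6 9)(3 12 8) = [0, 1, 6, 12, 4, 5, 9, 7, 3, 2, 10, 11, 8]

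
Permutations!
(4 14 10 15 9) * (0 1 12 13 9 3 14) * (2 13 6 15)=(0 1 12 6 15 3 14 10 2 13 9 4)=[1, 12, 13, 14, 0, 5, 15, 7, 8, 4, 2, 11, 6, 9, 10, 3]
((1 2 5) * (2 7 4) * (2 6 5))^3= (1 6 7 5 4)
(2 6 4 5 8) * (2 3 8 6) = (3 8)(4 5 6) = [0, 1, 2, 8, 5, 6, 4, 7, 3]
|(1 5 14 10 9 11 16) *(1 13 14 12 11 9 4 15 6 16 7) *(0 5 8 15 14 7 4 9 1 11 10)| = |(0 5 12 10 9 1 8 15 6 16 13 7 11 4 14)| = 15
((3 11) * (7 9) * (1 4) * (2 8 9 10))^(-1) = ((1 4)(2 8 9 7 10)(3 11))^(-1) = (1 4)(2 10 7 9 8)(3 11)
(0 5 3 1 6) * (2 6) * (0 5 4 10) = (0 4 10)(1 2 6 5 3) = [4, 2, 6, 1, 10, 3, 5, 7, 8, 9, 0]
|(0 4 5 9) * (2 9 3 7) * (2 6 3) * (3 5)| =8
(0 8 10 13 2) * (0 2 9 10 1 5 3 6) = (0 8 1 5 3 6)(9 10 13) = [8, 5, 2, 6, 4, 3, 0, 7, 1, 10, 13, 11, 12, 9]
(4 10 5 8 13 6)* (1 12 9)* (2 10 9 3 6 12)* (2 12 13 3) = (13)(1 12 2 10 5 8 3 6 4 9) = [0, 12, 10, 6, 9, 8, 4, 7, 3, 1, 5, 11, 2, 13]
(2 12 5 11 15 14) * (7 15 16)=(2 12 5 11 16 7 15 14)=[0, 1, 12, 3, 4, 11, 6, 15, 8, 9, 10, 16, 5, 13, 2, 14, 7]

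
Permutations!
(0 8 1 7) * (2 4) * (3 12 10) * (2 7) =[8, 2, 4, 12, 7, 5, 6, 0, 1, 9, 3, 11, 10] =(0 8 1 2 4 7)(3 12 10)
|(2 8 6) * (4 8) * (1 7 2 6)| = 5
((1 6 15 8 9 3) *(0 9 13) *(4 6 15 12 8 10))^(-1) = (0 13 8 12 6 4 10 15 1 3 9)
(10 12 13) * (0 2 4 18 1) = (0 2 4 18 1)(10 12 13) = [2, 0, 4, 3, 18, 5, 6, 7, 8, 9, 12, 11, 13, 10, 14, 15, 16, 17, 1]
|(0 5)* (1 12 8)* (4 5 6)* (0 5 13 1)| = 7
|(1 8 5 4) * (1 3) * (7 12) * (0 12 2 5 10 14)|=|(0 12 7 2 5 4 3 1 8 10 14)|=11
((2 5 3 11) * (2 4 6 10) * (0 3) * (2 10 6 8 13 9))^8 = (0 5 2 9 13 8 4 11 3)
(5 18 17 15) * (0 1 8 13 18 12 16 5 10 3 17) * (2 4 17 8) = (0 1 2 4 17 15 10 3 8 13 18)(5 12 16) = [1, 2, 4, 8, 17, 12, 6, 7, 13, 9, 3, 11, 16, 18, 14, 10, 5, 15, 0]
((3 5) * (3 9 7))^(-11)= (3 5 9 7)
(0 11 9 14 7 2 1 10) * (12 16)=[11, 10, 1, 3, 4, 5, 6, 2, 8, 14, 0, 9, 16, 13, 7, 15, 12]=(0 11 9 14 7 2 1 10)(12 16)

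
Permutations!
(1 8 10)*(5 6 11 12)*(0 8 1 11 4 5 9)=[8, 1, 2, 3, 5, 6, 4, 7, 10, 0, 11, 12, 9]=(0 8 10 11 12 9)(4 5 6)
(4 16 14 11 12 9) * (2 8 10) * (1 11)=(1 11 12 9 4 16 14)(2 8 10)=[0, 11, 8, 3, 16, 5, 6, 7, 10, 4, 2, 12, 9, 13, 1, 15, 14]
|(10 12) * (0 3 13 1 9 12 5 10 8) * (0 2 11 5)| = 11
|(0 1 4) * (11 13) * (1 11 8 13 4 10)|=|(0 11 4)(1 10)(8 13)|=6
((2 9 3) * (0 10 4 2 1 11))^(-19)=((0 10 4 2 9 3 1 11))^(-19)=(0 3 4 11 9 10 1 2)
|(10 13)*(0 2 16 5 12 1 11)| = |(0 2 16 5 12 1 11)(10 13)| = 14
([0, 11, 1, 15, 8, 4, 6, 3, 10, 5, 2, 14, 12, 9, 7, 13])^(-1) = [0, 2, 10, 7, 5, 9, 6, 14, 4, 13, 8, 1, 12, 15, 11, 3]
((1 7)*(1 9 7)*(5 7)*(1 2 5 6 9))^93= ((1 2 5 7)(6 9))^93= (1 2 5 7)(6 9)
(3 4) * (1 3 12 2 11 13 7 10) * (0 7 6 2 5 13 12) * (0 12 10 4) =(0 7 4 12 5 13 6 2 11 10 1 3) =[7, 3, 11, 0, 12, 13, 2, 4, 8, 9, 1, 10, 5, 6]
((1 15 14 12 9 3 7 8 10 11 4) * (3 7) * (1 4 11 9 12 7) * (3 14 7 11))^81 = (1 8)(7 9)(10 15)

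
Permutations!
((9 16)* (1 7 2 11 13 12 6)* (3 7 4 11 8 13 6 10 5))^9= (1 4 11 6)(2 8 13 12 10 5 3 7)(9 16)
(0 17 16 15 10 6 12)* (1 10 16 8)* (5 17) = (0 5 17 8 1 10 6 12)(15 16) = [5, 10, 2, 3, 4, 17, 12, 7, 1, 9, 6, 11, 0, 13, 14, 16, 15, 8]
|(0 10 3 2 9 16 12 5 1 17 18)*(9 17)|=|(0 10 3 2 17 18)(1 9 16 12 5)|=30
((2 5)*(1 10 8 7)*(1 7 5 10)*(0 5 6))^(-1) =((0 5 2 10 8 6))^(-1) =(0 6 8 10 2 5)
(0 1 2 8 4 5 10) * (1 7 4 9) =(0 7 4 5 10)(1 2 8 9) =[7, 2, 8, 3, 5, 10, 6, 4, 9, 1, 0]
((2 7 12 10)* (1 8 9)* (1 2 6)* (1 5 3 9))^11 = ((1 8)(2 7 12 10 6 5 3 9))^11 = (1 8)(2 10 3 7 6 9 12 5)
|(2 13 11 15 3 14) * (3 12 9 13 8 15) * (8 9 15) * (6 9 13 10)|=|(2 13 11 3 14)(6 9 10)(12 15)|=30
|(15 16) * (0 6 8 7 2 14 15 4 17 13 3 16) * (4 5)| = |(0 6 8 7 2 14 15)(3 16 5 4 17 13)| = 42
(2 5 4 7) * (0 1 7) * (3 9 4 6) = [1, 7, 5, 9, 0, 6, 3, 2, 8, 4] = (0 1 7 2 5 6 3 9 4)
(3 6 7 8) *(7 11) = (3 6 11 7 8) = [0, 1, 2, 6, 4, 5, 11, 8, 3, 9, 10, 7]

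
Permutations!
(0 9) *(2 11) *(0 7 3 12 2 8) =(0 9 7 3 12 2 11 8) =[9, 1, 11, 12, 4, 5, 6, 3, 0, 7, 10, 8, 2]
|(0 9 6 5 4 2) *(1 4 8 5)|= 6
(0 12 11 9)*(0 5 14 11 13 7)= (0 12 13 7)(5 14 11 9)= [12, 1, 2, 3, 4, 14, 6, 0, 8, 5, 10, 9, 13, 7, 11]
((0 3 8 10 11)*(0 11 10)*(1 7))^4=((11)(0 3 8)(1 7))^4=(11)(0 3 8)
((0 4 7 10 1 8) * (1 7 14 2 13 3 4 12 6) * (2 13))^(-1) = ((0 12 6 1 8)(3 4 14 13)(7 10))^(-1) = (0 8 1 6 12)(3 13 14 4)(7 10)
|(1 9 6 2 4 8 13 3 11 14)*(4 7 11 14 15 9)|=6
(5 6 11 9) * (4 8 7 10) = (4 8 7 10)(5 6 11 9) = [0, 1, 2, 3, 8, 6, 11, 10, 7, 5, 4, 9]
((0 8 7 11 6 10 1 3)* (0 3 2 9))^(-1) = (0 9 2 1 10 6 11 7 8)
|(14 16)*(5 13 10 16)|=|(5 13 10 16 14)|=5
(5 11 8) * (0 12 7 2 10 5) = (0 12 7 2 10 5 11 8) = [12, 1, 10, 3, 4, 11, 6, 2, 0, 9, 5, 8, 7]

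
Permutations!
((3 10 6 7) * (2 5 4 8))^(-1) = ((2 5 4 8)(3 10 6 7))^(-1) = (2 8 4 5)(3 7 6 10)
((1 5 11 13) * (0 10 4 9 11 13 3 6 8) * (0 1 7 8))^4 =((0 10 4 9 11 3 6)(1 5 13 7 8))^4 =(0 11 10 3 4 6 9)(1 8 7 13 5)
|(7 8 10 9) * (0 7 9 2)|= |(0 7 8 10 2)|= 5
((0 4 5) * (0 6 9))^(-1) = (0 9 6 5 4)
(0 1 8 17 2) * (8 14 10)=(0 1 14 10 8 17 2)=[1, 14, 0, 3, 4, 5, 6, 7, 17, 9, 8, 11, 12, 13, 10, 15, 16, 2]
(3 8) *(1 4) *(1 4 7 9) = (1 7 9)(3 8) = [0, 7, 2, 8, 4, 5, 6, 9, 3, 1]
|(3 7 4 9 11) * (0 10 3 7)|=12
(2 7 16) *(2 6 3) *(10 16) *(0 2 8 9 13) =[2, 1, 7, 8, 4, 5, 3, 10, 9, 13, 16, 11, 12, 0, 14, 15, 6] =(0 2 7 10 16 6 3 8 9 13)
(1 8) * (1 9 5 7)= (1 8 9 5 7)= [0, 8, 2, 3, 4, 7, 6, 1, 9, 5]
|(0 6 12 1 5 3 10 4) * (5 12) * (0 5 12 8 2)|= |(0 6 12 1 8 2)(3 10 4 5)|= 12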